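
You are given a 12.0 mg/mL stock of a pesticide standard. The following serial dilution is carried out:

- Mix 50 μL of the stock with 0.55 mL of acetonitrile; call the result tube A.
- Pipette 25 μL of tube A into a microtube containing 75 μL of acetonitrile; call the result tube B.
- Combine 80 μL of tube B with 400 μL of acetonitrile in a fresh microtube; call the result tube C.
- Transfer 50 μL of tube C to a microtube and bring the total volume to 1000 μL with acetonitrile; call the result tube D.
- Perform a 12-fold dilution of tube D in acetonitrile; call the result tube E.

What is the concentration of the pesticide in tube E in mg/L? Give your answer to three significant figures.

0.174 mg/L

Step 1: 50 μL + 0.55 mL = 600 μL total → factor 600/50 = 12
Step 2: 25 μL + 75 μL = 100 μL total → factor 100/25 = 4
Step 3: 80 μL + 400 μL = 480 μL total → factor 480/80 = 6
Step 4: 50 μL brought to 1000 μL → factor 1000/50 = 20
Step 5: 12-fold → factor 12
Overall dilution factor = 12 × 4 × 6 × 20 × 12 = 69120
Final = 12.0 mg/mL / 69120 = 0.0001736 mg/mL = 0.174 mg/L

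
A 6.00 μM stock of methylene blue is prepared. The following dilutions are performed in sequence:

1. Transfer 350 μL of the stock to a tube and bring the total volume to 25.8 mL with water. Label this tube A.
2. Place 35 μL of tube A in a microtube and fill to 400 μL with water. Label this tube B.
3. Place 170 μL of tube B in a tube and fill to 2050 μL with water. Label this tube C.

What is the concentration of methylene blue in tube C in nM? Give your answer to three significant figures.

0.591 nM

Step 1: 350 μL brought to 25.8 mL → factor 25800/350 = 73.714
Step 2: 35 μL brought to 400 μL → factor 400/35 = 11.429
Step 3: 170 μL brought to 2050 μL → factor 2050/170 = 12.059
Overall dilution factor = 73.714 × 11.429 × 12.059 = 10159
Final = 6.00 μM / 10159 = 0.0005906 μM = 0.591 nM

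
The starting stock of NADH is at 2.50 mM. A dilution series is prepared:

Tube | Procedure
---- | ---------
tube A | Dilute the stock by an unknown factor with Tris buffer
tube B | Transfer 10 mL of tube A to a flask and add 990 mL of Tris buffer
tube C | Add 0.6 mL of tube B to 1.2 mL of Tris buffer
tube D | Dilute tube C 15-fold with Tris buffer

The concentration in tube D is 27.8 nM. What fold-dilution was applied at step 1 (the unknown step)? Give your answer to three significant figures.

Step 1: unknown factor x
Step 2: 10 mL + 990 mL = 1000 mL total → factor 1000/10 = 100
Step 3: 0.6 mL + 1.2 mL = 1.8 mL total → factor 1.8/0.6 = 3
Step 4: 15-fold → factor 15
Product of known-step factors = 4500
Overall factor = 2.50 mM / (27.8 nM) = 89928
x = 89928 / 4500 = 20.0

20.0-fold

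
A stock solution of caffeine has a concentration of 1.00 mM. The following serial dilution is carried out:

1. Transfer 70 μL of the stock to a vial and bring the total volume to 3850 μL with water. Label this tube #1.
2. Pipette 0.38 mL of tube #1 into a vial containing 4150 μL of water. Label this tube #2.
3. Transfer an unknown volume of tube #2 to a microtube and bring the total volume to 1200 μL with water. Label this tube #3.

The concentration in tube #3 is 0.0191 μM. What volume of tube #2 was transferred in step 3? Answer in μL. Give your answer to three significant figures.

Step 1: 70 μL brought to 3850 μL → factor 3850/70 = 55
Step 2: 0.38 mL + 4150 μL = 4.53 mL total → factor 4.53/0.38 = 11.921
Step 3: v brought to 1200 μL → factor = 1200 μL/v
Product of known-step factors = 655.66
Overall factor = 1.00 mM / (0.0191 μM) = 52356
Step-3 factor = 52356 / 655.66 = 79.853
v = 1200 μL / 79.853 = 15.0 μL

15.0 μL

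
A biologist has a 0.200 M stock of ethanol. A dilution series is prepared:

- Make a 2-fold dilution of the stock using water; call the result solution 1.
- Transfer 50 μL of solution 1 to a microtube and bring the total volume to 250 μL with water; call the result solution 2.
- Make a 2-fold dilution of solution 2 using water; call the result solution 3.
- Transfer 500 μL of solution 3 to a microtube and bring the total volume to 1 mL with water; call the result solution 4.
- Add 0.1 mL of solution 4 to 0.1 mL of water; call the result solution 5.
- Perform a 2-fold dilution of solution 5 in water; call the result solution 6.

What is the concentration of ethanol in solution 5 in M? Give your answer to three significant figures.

0.00250 M

Step 1: 2-fold → factor 2
Step 2: 50 μL brought to 250 μL → factor 250/50 = 5
Step 3: 2-fold → factor 2
Step 4: 500 μL brought to 1 mL → factor 1000/500 = 2
Step 5: 0.1 mL + 0.1 mL = 0.2 mL total → factor 0.2/0.1 = 2
Dilution factor through solution 5 = 2 × 5 × 2 × 2 × 2 = 80
[solution 5] = 0.200 M / 80 = 0.00250 M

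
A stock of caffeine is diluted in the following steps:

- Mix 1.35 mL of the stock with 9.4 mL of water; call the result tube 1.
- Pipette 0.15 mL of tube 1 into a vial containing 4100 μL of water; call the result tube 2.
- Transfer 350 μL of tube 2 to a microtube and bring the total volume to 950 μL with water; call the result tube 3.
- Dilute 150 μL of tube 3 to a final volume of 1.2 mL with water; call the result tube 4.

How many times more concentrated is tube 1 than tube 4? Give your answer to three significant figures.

Step 1: 1.35 mL + 9.4 mL = 10.75 mL total → factor 10.75/1.35 = 7.963
Step 2: 0.15 mL + 4100 μL = 4.25 mL total → factor 4.25/0.15 = 28.333
Step 3: 350 μL brought to 950 μL → factor 950/350 = 2.7143
Step 4: 150 μL brought to 1.2 mL → factor 1200/150 = 8
Dilution factor to tube 1 = 7.963; to tube 4 = 4899.1
[tube 1]/[tube 4] = (factor to tube 4)/(factor to tube 1) = 4899.1/7.963 = 615

615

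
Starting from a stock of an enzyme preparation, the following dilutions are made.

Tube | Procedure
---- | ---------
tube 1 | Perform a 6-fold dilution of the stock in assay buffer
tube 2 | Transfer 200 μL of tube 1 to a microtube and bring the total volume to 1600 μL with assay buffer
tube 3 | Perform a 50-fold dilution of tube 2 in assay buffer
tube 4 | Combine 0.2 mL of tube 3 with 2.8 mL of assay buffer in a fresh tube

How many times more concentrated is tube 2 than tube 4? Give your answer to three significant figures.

Step 1: 6-fold → factor 6
Step 2: 200 μL brought to 1600 μL → factor 1600/200 = 8
Step 3: 50-fold → factor 50
Step 4: 0.2 mL + 2.8 mL = 3 mL total → factor 3/0.2 = 15
Dilution factor to tube 2 = 48; to tube 4 = 36000
[tube 2]/[tube 4] = (factor to tube 4)/(factor to tube 2) = 36000/48 = 750

750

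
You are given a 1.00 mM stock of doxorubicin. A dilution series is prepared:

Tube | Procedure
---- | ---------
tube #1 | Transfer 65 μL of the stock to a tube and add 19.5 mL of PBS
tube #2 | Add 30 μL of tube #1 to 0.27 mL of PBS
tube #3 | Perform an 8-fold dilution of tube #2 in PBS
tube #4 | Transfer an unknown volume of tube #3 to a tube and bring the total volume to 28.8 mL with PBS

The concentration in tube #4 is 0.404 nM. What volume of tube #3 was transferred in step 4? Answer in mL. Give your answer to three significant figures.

0.280 mL

Step 1: 65 μL + 19.5 mL = 19565 μL total → factor 19565/65 = 301
Step 2: 30 μL + 0.27 mL = 300 μL total → factor 300/30 = 10
Step 3: 8-fold → factor 8
Step 4: v brought to 28.8 mL → factor = 28.8 mL/v
Product of known-step factors = 24080
Overall factor = 1.00 mM / (0.404 nM) = 2.4752 × 10^6
Step-4 factor = 2.4752 × 10^6 / 24080 = 102.79
v = 28.8 mL / 102.79 = 0.280 mL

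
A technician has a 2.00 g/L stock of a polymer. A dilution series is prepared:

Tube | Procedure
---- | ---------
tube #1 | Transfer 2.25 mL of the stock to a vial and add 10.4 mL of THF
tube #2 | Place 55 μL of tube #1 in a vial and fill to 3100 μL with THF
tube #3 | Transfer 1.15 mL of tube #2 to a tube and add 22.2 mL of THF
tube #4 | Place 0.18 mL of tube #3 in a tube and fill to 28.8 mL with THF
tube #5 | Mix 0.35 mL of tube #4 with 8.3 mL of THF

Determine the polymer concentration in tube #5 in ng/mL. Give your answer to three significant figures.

0.0786 ng/mL

Step 1: 2.25 mL + 10.4 mL = 12.65 mL total → factor 12.65/2.25 = 5.6222
Step 2: 55 μL brought to 3100 μL → factor 3100/55 = 56.364
Step 3: 1.15 mL + 22.2 mL = 23.35 mL total → factor 23.35/1.15 = 20.304
Step 4: 0.18 mL brought to 28.8 mL → factor 28.8/0.18 = 160
Step 5: 0.35 mL + 8.3 mL = 8.65 mL total → factor 8.65/0.35 = 24.714
Overall dilution factor = 5.6222 × 56.364 × 20.304 × 160 × 24.714 = 2.5443 × 10^7
Final = 2.00 g/L / 2.5443 × 10^7 = 7.861 × 10^-8 g/L = 0.0786 ng/mL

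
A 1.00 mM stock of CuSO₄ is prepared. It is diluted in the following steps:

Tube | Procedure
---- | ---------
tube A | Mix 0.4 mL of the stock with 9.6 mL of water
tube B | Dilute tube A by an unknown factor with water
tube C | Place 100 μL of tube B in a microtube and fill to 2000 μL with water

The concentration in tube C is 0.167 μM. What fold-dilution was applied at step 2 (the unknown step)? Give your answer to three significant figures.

12.0-fold

Step 1: 0.4 mL + 9.6 mL = 10 mL total → factor 10/0.4 = 25
Step 2: unknown factor x
Step 3: 100 μL brought to 2000 μL → factor 2000/100 = 20
Product of known-step factors = 500
Overall factor = 1.00 mM / (0.167 μM) = 5988
x = 5988 / 500 = 12.0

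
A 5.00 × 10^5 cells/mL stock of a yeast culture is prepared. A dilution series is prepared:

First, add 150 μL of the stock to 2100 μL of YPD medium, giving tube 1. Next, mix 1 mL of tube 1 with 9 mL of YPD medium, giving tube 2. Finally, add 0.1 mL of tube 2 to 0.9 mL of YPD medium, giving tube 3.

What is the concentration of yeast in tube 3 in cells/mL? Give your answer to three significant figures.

333 cells/mL

Step 1: 150 μL + 2100 μL = 2250 μL total → factor 2250/150 = 15
Step 2: 1 mL + 9 mL = 10 mL total → factor 10/1 = 10
Step 3: 0.1 mL + 0.9 mL = 1 mL total → factor 1/0.1 = 10
Overall dilution factor = 15 × 10 × 10 = 1500
Final = 5.00 × 10^5 cells/mL / 1500 = 333 cells/mL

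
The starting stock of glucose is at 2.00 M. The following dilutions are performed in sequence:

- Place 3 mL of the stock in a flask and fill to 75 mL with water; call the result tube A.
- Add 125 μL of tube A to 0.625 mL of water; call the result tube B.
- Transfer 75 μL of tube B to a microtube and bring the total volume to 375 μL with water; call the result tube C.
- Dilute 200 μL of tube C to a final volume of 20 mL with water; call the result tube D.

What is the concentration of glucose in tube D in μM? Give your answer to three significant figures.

Step 1: 3 mL brought to 75 mL → factor 75/3 = 25
Step 2: 125 μL + 0.625 mL = 750 μL total → factor 750/125 = 6
Step 3: 75 μL brought to 375 μL → factor 375/75 = 5
Step 4: 200 μL brought to 20 mL → factor 20000/200 = 100
Overall dilution factor = 25 × 6 × 5 × 100 = 75000
Final = 2.00 M / 75000 = 2.667 × 10^-5 M = 26.7 μM

26.7 μM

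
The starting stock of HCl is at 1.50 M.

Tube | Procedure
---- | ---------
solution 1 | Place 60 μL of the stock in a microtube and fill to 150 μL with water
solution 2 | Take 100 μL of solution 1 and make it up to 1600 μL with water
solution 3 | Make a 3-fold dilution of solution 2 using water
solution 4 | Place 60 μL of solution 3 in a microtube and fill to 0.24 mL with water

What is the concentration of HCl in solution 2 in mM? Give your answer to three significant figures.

37.5 mM

Step 1: 60 μL brought to 150 μL → factor 150/60 = 2.5
Step 2: 100 μL brought to 1600 μL → factor 1600/100 = 16
Dilution factor through solution 2 = 2.5 × 16 = 40
[solution 2] = 1.50 M / 40 = 0.03750 M = 37.5 mM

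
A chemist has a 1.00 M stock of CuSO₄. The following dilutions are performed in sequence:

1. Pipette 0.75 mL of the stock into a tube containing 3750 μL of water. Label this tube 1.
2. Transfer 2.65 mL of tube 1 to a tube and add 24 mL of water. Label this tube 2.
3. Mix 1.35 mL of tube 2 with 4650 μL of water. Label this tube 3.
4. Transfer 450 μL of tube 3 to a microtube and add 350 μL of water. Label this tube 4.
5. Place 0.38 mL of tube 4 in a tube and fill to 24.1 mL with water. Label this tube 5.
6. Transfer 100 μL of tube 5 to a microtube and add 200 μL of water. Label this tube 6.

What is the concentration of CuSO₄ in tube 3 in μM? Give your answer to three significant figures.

3.73 × 10^3 μM

Step 1: 0.75 mL + 3750 μL = 4.5 mL total → factor 4.5/0.75 = 6
Step 2: 2.65 mL + 24 mL = 26.65 mL total → factor 26.65/2.65 = 10.057
Step 3: 1.35 mL + 4650 μL = 6 mL total → factor 6/1.35 = 4.4444
Dilution factor through tube 3 = 6 × 10.057 × 4.4444 = 268.18
[tube 3] = 1.00 M / 268.18 = 0.003729 M = 3.73 × 10^3 μM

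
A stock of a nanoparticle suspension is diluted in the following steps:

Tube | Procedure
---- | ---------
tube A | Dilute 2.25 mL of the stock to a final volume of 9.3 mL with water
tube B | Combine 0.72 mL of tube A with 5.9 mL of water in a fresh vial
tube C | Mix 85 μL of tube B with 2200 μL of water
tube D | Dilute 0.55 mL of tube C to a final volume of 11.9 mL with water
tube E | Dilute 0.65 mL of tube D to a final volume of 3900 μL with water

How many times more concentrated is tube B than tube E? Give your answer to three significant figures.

3.49 × 10^3

Step 1: 2.25 mL brought to 9.3 mL → factor 9.3/2.25 = 4.1333
Step 2: 0.72 mL + 5.9 mL = 6.62 mL total → factor 6.62/0.72 = 9.1944
Step 3: 85 μL + 2200 μL = 2285 μL total → factor 2285/85 = 26.882
Step 4: 0.55 mL brought to 11.9 mL → factor 11.9/0.55 = 21.636
Step 5: 0.65 mL brought to 3900 μL → factor 3.9/0.65 = 6
Dilution factor to tube B = 38.004; to tube E = 1.3263 × 10^5
[tube B]/[tube E] = (factor to tube E)/(factor to tube B) = 1.3263 × 10^5/38.004 = 3.49 × 10^3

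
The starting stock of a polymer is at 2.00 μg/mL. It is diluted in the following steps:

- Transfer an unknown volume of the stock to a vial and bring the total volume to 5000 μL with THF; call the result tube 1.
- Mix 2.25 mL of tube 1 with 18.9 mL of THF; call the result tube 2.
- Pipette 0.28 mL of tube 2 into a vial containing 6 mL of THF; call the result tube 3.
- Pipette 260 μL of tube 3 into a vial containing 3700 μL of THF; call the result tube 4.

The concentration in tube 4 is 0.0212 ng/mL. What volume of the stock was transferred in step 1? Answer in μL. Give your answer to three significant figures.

170 μL

Step 1: v brought to 5000 μL → factor = 5000 μL/v
Step 2: 2.25 mL + 18.9 mL = 21.15 mL total → factor 21.15/2.25 = 9.4
Step 3: 0.28 mL + 6 mL = 6.28 mL total → factor 6.28/0.28 = 22.429
Step 4: 260 μL + 3700 μL = 3960 μL total → factor 3960/260 = 15.231
Product of known-step factors = 3211.1
Overall factor = 2.00 μg/mL / (0.0212 ng/mL) = 94340
Step-1 factor = 94340 / 3211.1 = 29.379
v = 5000 μL / 29.379 = 170 μL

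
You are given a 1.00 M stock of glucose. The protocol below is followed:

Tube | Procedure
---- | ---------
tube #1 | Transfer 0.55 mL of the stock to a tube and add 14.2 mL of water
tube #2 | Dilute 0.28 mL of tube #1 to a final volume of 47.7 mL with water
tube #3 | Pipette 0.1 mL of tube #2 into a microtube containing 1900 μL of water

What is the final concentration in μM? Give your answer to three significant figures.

10.9 μM

Step 1: 0.55 mL + 14.2 mL = 14.75 mL total → factor 14.75/0.55 = 26.818
Step 2: 0.28 mL brought to 47.7 mL → factor 47.7/0.28 = 170.36
Step 3: 0.1 mL + 1900 μL = 2 mL total → factor 2/0.1 = 20
Overall dilution factor = 26.818 × 170.36 × 20 = 91373
Final = 1.00 M / 91373 = 1.094 × 10^-5 M = 10.9 μM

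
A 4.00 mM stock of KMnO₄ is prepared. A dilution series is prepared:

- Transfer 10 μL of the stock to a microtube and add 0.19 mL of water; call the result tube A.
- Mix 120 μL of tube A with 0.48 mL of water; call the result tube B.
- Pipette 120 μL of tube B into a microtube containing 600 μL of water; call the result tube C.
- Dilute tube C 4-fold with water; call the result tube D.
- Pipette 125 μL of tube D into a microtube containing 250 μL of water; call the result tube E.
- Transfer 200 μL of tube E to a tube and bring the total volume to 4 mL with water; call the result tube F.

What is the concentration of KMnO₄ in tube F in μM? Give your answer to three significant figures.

0.0278 μM

Step 1: 10 μL + 0.19 mL = 200 μL total → factor 200/10 = 20
Step 2: 120 μL + 0.48 mL = 600 μL total → factor 600/120 = 5
Step 3: 120 μL + 600 μL = 720 μL total → factor 720/120 = 6
Step 4: 4-fold → factor 4
Step 5: 125 μL + 250 μL = 375 μL total → factor 375/125 = 3
Step 6: 200 μL brought to 4 mL → factor 4000/200 = 20
Overall dilution factor = 20 × 5 × 6 × 4 × 3 × 20 = 1.44 × 10^5
Final = 4.00 mM / 1.44 × 10^5 = 2.778 × 10^-5 mM = 0.0278 μM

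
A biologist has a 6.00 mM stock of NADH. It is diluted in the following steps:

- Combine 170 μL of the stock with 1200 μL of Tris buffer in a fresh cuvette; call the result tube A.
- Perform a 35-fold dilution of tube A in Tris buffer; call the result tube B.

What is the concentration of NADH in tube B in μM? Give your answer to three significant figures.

Step 1: 170 μL + 1200 μL = 1370 μL total → factor 1370/170 = 8.0588
Step 2: 35-fold → factor 35
Overall dilution factor = 8.0588 × 35 = 282.06
Final = 6.00 mM / 282.06 = 0.02127 mM = 21.3 μM

21.3 μM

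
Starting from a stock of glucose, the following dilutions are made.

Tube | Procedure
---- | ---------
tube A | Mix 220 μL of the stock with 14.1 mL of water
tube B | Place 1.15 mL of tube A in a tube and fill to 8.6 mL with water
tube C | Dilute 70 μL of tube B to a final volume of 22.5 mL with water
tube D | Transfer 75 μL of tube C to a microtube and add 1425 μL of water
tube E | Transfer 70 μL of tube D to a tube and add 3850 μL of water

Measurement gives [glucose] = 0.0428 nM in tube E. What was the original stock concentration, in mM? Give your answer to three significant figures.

7.50 mM

Step 1: 220 μL + 14.1 mL = 14320 μL total → factor 14320/220 = 65.091
Step 2: 1.15 mL brought to 8.6 mL → factor 8.6/1.15 = 7.4783
Step 3: 70 μL brought to 22.5 mL → factor 22500/70 = 321.43
Step 4: 75 μL + 1425 μL = 1500 μL total → factor 1500/75 = 20
Step 5: 70 μL + 3850 μL = 3920 μL total → factor 3920/70 = 56
Overall dilution factor = 65.091 × 7.4783 × 321.43 × 20 × 56 = 1.7524 × 10^8
Stock = 0.0428 nM × 1.7524 × 10^8 = 7.500 × 10^6 nM = 7.50 mM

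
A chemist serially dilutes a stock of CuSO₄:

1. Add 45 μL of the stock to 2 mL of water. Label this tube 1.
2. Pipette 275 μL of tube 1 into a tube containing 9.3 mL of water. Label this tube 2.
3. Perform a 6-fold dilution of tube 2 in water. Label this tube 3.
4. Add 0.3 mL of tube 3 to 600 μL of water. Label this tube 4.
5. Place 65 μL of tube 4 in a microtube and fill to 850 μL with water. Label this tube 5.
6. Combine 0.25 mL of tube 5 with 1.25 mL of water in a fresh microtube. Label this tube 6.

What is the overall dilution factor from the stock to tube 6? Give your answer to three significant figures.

Step 1: 45 μL + 2 mL = 2045 μL total → factor 2045/45 = 45.444
Step 2: 275 μL + 9.3 mL = 9575 μL total → factor 9575/275 = 34.818
Step 3: 6-fold → factor 6
Step 4: 0.3 mL + 600 μL = 0.9 mL total → factor 0.9/0.3 = 3
Step 5: 65 μL brought to 850 μL → factor 850/65 = 13.077
Step 6: 0.25 mL + 1.25 mL = 1.5 mL total → factor 1.5/0.25 = 6
Overall dilution factor = 45.444 × 34.818 × 6 × 3 × 13.077 × 6 = 2.2347 × 10^6

2.23 × 10^6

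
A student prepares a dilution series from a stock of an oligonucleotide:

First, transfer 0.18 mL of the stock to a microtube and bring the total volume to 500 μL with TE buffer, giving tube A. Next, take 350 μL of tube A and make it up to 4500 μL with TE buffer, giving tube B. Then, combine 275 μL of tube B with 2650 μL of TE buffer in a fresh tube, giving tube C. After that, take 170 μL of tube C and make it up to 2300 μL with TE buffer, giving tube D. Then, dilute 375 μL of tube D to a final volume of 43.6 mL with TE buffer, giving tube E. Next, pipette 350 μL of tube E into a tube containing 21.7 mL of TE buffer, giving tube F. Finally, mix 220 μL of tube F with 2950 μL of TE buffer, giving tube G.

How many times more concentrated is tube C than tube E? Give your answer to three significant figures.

Step 1: 0.18 mL brought to 500 μL → factor 0.5/0.18 = 2.7778
Step 2: 350 μL brought to 4500 μL → factor 4500/350 = 12.857
Step 3: 275 μL + 2650 μL = 2925 μL total → factor 2925/275 = 10.636
Step 4: 170 μL brought to 2300 μL → factor 2300/170 = 13.529
Step 5: 375 μL brought to 43.6 mL → factor 43600/375 = 116.27
Dilution factor to tube C = 379.87; to tube E = 5.9754 × 10^5
[tube C]/[tube E] = (factor to tube E)/(factor to tube C) = 5.9754 × 10^5/379.87 = 1.57 × 10^3

1.57 × 10^3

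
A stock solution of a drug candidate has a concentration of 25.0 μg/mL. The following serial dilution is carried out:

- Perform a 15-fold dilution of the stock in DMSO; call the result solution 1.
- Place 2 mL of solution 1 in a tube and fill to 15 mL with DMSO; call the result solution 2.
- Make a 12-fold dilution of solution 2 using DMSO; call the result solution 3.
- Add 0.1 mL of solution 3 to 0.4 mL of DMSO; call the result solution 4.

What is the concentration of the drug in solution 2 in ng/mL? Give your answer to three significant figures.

222 ng/mL

Step 1: 15-fold → factor 15
Step 2: 2 mL brought to 15 mL → factor 15/2 = 7.5
Dilution factor through solution 2 = 15 × 7.5 = 112.5
[solution 2] = 25.0 μg/mL / 112.5 = 0.2222 μg/mL = 222 ng/mL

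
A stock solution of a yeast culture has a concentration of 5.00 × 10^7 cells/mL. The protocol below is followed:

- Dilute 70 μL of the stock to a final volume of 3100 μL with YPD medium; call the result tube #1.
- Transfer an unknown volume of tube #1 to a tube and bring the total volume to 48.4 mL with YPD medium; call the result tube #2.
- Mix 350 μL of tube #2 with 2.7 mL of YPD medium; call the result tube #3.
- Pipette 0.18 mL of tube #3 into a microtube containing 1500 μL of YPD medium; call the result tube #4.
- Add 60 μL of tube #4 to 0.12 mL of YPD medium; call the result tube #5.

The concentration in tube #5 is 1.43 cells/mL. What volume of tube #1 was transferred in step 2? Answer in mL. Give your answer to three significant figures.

Step 1: 70 μL brought to 3100 μL → factor 3100/70 = 44.286
Step 2: v brought to 48.4 mL → factor = 48.4 mL/v
Step 3: 350 μL + 2.7 mL = 3050 μL total → factor 3050/350 = 8.7143
Step 4: 0.18 mL + 1500 μL = 1.68 mL total → factor 1.68/0.18 = 9.3333
Step 5: 60 μL + 0.12 mL = 180 μL total → factor 180/60 = 3
Product of known-step factors = 10806
Overall factor = 5.00 × 10^7 cells/mL / (1.43 cells/mL) = 3.4965 × 10^7
Step-2 factor = 3.4965 × 10^7 / 10806 = 3235.8
v = 48.4 mL / 3235.8 = 0.0150 mL

0.0150 mL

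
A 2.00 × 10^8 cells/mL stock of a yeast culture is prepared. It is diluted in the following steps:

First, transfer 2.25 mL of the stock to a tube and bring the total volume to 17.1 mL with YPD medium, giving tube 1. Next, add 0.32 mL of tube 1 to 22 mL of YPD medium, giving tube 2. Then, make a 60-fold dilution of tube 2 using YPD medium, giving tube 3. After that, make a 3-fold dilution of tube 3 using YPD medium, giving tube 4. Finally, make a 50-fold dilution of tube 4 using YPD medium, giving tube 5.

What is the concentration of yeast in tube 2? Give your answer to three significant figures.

Step 1: 2.25 mL brought to 17.1 mL → factor 17.1/2.25 = 7.6
Step 2: 0.32 mL + 22 mL = 22.32 mL total → factor 22.32/0.32 = 69.75
Dilution factor through tube 2 = 7.6 × 69.75 = 530.1
[tube 2] = 2.00 × 10^8 cells/mL / 530.1 = 3.77 × 10^5 cells/mL

3.77 × 10^5 cells/mL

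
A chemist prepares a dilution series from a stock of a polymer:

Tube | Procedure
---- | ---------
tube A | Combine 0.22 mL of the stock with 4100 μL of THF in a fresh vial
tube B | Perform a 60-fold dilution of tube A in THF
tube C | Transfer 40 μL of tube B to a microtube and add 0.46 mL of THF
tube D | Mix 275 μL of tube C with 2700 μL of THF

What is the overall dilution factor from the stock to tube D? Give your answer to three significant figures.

Step 1: 0.22 mL + 4100 μL = 4.32 mL total → factor 4.32/0.22 = 19.636
Step 2: 60-fold → factor 60
Step 3: 40 μL + 0.46 mL = 500 μL total → factor 500/40 = 12.5
Step 4: 275 μL + 2700 μL = 2975 μL total → factor 2975/275 = 10.818
Overall dilution factor = 19.636 × 60 × 12.5 × 10.818 = 1.5932 × 10^5

1.59 × 10^5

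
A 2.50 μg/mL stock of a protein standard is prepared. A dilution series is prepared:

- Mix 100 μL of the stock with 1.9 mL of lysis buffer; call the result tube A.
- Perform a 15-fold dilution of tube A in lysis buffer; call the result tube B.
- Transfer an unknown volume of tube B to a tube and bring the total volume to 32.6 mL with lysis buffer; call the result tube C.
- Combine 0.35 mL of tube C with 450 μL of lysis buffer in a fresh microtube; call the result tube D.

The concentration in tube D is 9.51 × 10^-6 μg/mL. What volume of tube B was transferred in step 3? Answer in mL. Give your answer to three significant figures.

0.0850 mL

Step 1: 100 μL + 1.9 mL = 2000 μL total → factor 2000/100 = 20
Step 2: 15-fold → factor 15
Step 3: v brought to 32.6 mL → factor = 32.6 mL/v
Step 4: 0.35 mL + 450 μL = 0.8 mL total → factor 0.8/0.35 = 2.2857
Product of known-step factors = 685.71
Overall factor = 2.50 μg/mL / (9.51 × 10^-6 μg/mL) = 2.6288 × 10^5
Step-3 factor = 2.6288 × 10^5 / 685.71 = 383.37
v = 32.6 mL / 383.37 = 0.0850 mL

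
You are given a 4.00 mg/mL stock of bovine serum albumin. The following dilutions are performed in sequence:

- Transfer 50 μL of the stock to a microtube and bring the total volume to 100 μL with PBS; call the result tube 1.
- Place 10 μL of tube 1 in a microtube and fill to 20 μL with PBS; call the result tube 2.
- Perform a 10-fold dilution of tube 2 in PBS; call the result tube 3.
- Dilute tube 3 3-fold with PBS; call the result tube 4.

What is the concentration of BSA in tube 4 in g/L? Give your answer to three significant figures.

Step 1: 50 μL brought to 100 μL → factor 100/50 = 2
Step 2: 10 μL brought to 20 μL → factor 20/10 = 2
Step 3: 10-fold → factor 10
Step 4: 3-fold → factor 3
Overall dilution factor = 2 × 2 × 10 × 3 = 120
Final = 4.00 mg/mL / 120 = 0.03333 mg/mL = 0.0333 g/L

0.0333 g/L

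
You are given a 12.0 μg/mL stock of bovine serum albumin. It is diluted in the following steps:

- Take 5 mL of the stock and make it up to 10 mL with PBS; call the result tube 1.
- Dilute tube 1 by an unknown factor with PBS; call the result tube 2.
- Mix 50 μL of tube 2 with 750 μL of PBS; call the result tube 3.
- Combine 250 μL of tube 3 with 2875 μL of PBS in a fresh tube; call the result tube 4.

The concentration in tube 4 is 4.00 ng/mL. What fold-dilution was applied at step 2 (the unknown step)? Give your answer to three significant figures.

7.50-fold

Step 1: 5 mL brought to 10 mL → factor 10/5 = 2
Step 2: unknown factor x
Step 3: 50 μL + 750 μL = 800 μL total → factor 800/50 = 16
Step 4: 250 μL + 2875 μL = 3125 μL total → factor 3125/250 = 12.5
Product of known-step factors = 400
Overall factor = 12.0 μg/mL / (4.00 ng/mL) = 3000
x = 3000 / 400 = 7.50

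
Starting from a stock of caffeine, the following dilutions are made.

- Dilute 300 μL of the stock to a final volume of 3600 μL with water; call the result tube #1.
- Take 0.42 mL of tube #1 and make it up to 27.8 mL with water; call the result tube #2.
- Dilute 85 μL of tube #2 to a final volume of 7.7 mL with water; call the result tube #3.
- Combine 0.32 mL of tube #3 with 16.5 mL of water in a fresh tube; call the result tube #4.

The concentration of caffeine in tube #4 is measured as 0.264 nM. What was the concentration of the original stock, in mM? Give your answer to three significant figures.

Step 1: 300 μL brought to 3600 μL → factor 3600/300 = 12
Step 2: 0.42 mL brought to 27.8 mL → factor 27.8/0.42 = 66.19
Step 3: 85 μL brought to 7.7 mL → factor 7700/85 = 90.588
Step 4: 0.32 mL + 16.5 mL = 16.82 mL total → factor 16.82/0.32 = 52.562
Overall dilution factor = 12 × 66.19 × 90.588 × 52.562 = 3.782 × 10^6
Stock = 0.264 nM × 3.782 × 10^6 = 9.985 × 10^5 nM = 0.998 mM

0.998 mM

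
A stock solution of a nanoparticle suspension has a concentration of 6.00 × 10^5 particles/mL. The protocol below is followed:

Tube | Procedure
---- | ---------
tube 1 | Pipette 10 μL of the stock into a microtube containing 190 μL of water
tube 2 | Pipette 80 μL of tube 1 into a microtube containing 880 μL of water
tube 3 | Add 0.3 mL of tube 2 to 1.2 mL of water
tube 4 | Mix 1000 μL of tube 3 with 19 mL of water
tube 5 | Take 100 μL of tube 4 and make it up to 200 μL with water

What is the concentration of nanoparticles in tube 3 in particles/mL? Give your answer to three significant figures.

500 particles/mL

Step 1: 10 μL + 190 μL = 200 μL total → factor 200/10 = 20
Step 2: 80 μL + 880 μL = 960 μL total → factor 960/80 = 12
Step 3: 0.3 mL + 1.2 mL = 1.5 mL total → factor 1.5/0.3 = 5
Dilution factor through tube 3 = 20 × 12 × 5 = 1200
[tube 3] = 6.00 × 10^5 particles/mL / 1200 = 500 particles/mL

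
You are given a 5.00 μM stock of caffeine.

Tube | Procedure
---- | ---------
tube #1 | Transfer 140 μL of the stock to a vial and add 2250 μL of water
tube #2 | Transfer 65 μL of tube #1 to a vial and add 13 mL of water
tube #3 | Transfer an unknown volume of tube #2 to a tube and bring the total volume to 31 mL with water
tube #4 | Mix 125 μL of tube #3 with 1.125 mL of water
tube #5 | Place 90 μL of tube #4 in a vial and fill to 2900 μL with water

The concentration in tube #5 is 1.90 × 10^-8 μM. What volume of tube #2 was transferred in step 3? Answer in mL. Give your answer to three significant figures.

0.130 mL

Step 1: 140 μL + 2250 μL = 2390 μL total → factor 2390/140 = 17.071
Step 2: 65 μL + 13 mL = 13065 μL total → factor 13065/65 = 201
Step 3: v brought to 31 mL → factor = 31 mL/v
Step 4: 125 μL + 1.125 mL = 1250 μL total → factor 1250/125 = 10
Step 5: 90 μL brought to 2900 μL → factor 2900/90 = 32.222
Product of known-step factors = 1.1057 × 10^6
Overall factor = 5.00 μM / (1.90 × 10^-8 μM) = 2.6316 × 10^8
Step-3 factor = 2.6316 × 10^8 / 1.1057 × 10^6 = 238.01
v = 31 mL / 238.01 = 0.130 mL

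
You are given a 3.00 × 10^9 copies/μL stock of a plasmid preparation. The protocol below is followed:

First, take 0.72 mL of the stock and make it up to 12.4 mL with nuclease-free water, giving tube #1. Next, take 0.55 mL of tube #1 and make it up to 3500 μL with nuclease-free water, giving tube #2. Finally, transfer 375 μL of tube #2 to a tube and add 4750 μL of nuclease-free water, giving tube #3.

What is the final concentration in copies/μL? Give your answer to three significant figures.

Step 1: 0.72 mL brought to 12.4 mL → factor 12.4/0.72 = 17.222
Step 2: 0.55 mL brought to 3500 μL → factor 3.5/0.55 = 6.3636
Step 3: 375 μL + 4750 μL = 5125 μL total → factor 5125/375 = 13.667
Overall dilution factor = 17.222 × 6.3636 × 13.667 = 1497.8
Final = 3.00 × 10^9 copies/μL / 1497.8 = 2.00 × 10^6 copies/μL

2.00 × 10^6 copies/μL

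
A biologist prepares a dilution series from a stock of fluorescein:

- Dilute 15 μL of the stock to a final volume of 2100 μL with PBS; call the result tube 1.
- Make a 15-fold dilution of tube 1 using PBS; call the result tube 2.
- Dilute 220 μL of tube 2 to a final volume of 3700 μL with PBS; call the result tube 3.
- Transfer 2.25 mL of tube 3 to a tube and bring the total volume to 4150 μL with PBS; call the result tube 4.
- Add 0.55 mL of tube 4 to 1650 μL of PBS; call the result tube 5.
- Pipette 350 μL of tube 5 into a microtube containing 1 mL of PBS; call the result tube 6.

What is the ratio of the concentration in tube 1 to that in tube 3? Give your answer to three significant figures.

Step 1: 15 μL brought to 2100 μL → factor 2100/15 = 140
Step 2: 15-fold → factor 15
Step 3: 220 μL brought to 3700 μL → factor 3700/220 = 16.818
Dilution factor to tube 1 = 140; to tube 3 = 35318
[tube 1]/[tube 3] = (factor to tube 3)/(factor to tube 1) = 35318/140 = 252

252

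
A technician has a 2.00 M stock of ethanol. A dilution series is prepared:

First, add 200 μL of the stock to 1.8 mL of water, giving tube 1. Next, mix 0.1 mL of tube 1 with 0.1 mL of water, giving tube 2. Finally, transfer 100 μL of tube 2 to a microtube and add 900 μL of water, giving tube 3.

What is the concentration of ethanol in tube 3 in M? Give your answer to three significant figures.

Step 1: 200 μL + 1.8 mL = 2000 μL total → factor 2000/200 = 10
Step 2: 0.1 mL + 0.1 mL = 0.2 mL total → factor 0.2/0.1 = 2
Step 3: 100 μL + 900 μL = 1000 μL total → factor 1000/100 = 10
Overall dilution factor = 10 × 2 × 10 = 200
Final = 2.00 M / 200 = 0.0100 M

0.0100 M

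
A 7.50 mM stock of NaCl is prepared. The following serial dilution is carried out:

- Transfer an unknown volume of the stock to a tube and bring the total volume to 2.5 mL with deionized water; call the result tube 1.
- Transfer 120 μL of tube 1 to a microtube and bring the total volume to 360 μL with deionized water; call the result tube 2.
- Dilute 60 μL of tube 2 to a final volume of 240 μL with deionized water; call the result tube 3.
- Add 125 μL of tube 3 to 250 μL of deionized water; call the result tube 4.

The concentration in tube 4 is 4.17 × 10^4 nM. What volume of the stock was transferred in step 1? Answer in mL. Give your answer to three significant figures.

0.500 mL

Step 1: v brought to 2.5 mL → factor = 2.5 mL/v
Step 2: 120 μL brought to 360 μL → factor 360/120 = 3
Step 3: 60 μL brought to 240 μL → factor 240/60 = 4
Step 4: 125 μL + 250 μL = 375 μL total → factor 375/125 = 3
Product of known-step factors = 36
Overall factor = 7.50 mM / (4.17 × 10^4 nM) = 179.86
Step-1 factor = 179.86 / 36 = 4.996
v = 2.5 mL / 4.996 = 0.500 mL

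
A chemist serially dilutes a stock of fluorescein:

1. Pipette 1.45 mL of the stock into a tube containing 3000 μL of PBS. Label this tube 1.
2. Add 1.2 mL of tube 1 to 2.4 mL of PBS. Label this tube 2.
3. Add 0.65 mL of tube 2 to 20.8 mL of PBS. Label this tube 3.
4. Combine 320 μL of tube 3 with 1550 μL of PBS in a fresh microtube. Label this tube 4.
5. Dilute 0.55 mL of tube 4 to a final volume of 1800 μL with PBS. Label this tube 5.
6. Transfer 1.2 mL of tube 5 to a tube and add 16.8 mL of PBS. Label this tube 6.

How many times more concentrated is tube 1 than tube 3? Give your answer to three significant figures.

Step 1: 1.45 mL + 3000 μL = 4.45 mL total → factor 4.45/1.45 = 3.069
Step 2: 1.2 mL + 2.4 mL = 3.6 mL total → factor 3.6/1.2 = 3
Step 3: 0.65 mL + 20.8 mL = 21.45 mL total → factor 21.45/0.65 = 33
Dilution factor to tube 1 = 3.069; to tube 3 = 303.83
[tube 1]/[tube 3] = (factor to tube 3)/(factor to tube 1) = 303.83/3.069 = 99.0

99.0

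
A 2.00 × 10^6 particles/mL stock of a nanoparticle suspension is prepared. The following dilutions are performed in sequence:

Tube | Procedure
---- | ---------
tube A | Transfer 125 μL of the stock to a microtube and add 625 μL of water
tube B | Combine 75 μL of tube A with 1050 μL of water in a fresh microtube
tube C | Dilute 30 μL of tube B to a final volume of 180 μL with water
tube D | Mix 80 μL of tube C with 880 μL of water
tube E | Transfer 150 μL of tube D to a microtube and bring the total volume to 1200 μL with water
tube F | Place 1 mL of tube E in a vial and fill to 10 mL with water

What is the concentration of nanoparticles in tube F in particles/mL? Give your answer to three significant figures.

3.86 particles/mL

Step 1: 125 μL + 625 μL = 750 μL total → factor 750/125 = 6
Step 2: 75 μL + 1050 μL = 1125 μL total → factor 1125/75 = 15
Step 3: 30 μL brought to 180 μL → factor 180/30 = 6
Step 4: 80 μL + 880 μL = 960 μL total → factor 960/80 = 12
Step 5: 150 μL brought to 1200 μL → factor 1200/150 = 8
Step 6: 1 mL brought to 10 mL → factor 10/1 = 10
Overall dilution factor = 6 × 15 × 6 × 12 × 8 × 10 = 5.184 × 10^5
Final = 2.00 × 10^6 particles/mL / 5.184 × 10^5 = 3.86 particles/mL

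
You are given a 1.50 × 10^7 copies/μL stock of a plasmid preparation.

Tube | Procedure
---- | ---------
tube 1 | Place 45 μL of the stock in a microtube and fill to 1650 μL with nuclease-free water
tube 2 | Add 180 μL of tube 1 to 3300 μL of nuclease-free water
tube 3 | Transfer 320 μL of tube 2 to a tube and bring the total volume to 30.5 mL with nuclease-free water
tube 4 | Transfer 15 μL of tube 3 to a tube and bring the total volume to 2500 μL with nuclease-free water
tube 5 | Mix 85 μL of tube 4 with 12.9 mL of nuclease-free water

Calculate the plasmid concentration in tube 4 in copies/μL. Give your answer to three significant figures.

Step 1: 45 μL brought to 1650 μL → factor 1650/45 = 36.667
Step 2: 180 μL + 3300 μL = 3480 μL total → factor 3480/180 = 19.333
Step 3: 320 μL brought to 30.5 mL → factor 30500/320 = 95.312
Step 4: 15 μL brought to 2500 μL → factor 2500/15 = 166.67
Dilution factor through tube 4 = 36.667 × 19.333 × 95.312 × 166.67 = 1.1261 × 10^7
[tube 4] = 1.50 × 10^7 copies/μL / 1.1261 × 10^7 = 1.33 copies/μL

1.33 copies/μL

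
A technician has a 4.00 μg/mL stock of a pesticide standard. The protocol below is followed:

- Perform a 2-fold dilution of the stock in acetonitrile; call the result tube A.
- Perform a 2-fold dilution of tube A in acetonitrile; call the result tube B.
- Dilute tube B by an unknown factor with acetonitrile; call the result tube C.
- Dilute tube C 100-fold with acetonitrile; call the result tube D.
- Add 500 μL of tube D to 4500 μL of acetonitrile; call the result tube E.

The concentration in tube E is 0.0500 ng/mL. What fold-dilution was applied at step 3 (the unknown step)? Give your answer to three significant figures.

Step 1: 2-fold → factor 2
Step 2: 2-fold → factor 2
Step 3: unknown factor x
Step 4: 100-fold → factor 100
Step 5: 500 μL + 4500 μL = 5000 μL total → factor 5000/500 = 10
Product of known-step factors = 4000
Overall factor = 4.00 μg/mL / (0.0500 ng/mL) = 80000
x = 80000 / 4000 = 20.0

20.0-fold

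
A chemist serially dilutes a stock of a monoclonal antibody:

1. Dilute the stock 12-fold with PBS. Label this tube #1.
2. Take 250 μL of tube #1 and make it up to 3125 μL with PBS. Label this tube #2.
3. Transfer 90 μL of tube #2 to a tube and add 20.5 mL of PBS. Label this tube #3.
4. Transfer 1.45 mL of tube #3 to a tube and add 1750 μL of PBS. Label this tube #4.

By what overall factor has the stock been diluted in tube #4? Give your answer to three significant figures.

Step 1: 12-fold → factor 12
Step 2: 250 μL brought to 3125 μL → factor 3125/250 = 12.5
Step 3: 90 μL + 20.5 mL = 20590 μL total → factor 20590/90 = 228.78
Step 4: 1.45 mL + 1750 μL = 3.2 mL total → factor 3.2/1.45 = 2.2069
Overall dilution factor = 12 × 12.5 × 228.78 × 2.2069 = 75733

7.57 × 10^4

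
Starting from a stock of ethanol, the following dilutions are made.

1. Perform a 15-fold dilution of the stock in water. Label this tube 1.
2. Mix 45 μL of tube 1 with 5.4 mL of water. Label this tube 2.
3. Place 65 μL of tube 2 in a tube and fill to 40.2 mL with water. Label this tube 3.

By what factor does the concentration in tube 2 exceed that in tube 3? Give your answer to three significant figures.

Step 1: 15-fold → factor 15
Step 2: 45 μL + 5.4 mL = 5445 μL total → factor 5445/45 = 121
Step 3: 65 μL brought to 40.2 mL → factor 40200/65 = 618.46
Dilution factor to tube 2 = 1815; to tube 3 = 1.1225 × 10^6
[tube 2]/[tube 3] = (factor to tube 3)/(factor to tube 2) = 1.1225 × 10^6/1815 = 618

618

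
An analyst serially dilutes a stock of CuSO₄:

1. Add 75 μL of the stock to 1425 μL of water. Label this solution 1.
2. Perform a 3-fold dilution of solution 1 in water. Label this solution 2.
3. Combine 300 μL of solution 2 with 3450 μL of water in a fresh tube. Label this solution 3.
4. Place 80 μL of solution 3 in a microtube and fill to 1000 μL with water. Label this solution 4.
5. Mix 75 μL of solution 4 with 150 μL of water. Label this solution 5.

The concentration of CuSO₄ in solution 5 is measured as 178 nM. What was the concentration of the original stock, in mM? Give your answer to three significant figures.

5.01 mM

Step 1: 75 μL + 1425 μL = 1500 μL total → factor 1500/75 = 20
Step 2: 3-fold → factor 3
Step 3: 300 μL + 3450 μL = 3750 μL total → factor 3750/300 = 12.5
Step 4: 80 μL brought to 1000 μL → factor 1000/80 = 12.5
Step 5: 75 μL + 150 μL = 225 μL total → factor 225/75 = 3
Overall dilution factor = 20 × 3 × 12.5 × 12.5 × 3 = 28125
Stock = 178 nM × 28125 = 5.006 × 10^6 nM = 5.01 mM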